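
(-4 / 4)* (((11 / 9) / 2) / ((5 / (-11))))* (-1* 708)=-14278 / 15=-951.87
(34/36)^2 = 289/324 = 0.89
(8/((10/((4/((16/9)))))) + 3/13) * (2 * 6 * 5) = 121.85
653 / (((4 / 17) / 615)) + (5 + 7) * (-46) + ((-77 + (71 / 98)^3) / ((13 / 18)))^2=380354496155111349 / 221460595216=1717481.59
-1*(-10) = 10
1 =1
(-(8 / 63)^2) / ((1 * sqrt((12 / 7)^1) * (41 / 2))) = -64 * sqrt(21) / 488187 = -0.00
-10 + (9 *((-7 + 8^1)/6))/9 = -59/6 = -9.83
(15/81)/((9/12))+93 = 7553/81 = 93.25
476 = 476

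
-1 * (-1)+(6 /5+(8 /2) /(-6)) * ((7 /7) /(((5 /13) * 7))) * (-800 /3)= -3265 /63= -51.83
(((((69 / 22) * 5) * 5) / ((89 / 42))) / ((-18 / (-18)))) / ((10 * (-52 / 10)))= -36225 / 50908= -0.71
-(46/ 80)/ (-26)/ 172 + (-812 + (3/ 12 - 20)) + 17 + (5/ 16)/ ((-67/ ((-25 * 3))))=-9760552119/ 11984960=-814.40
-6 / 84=-1 / 14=-0.07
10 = 10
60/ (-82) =-30/ 41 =-0.73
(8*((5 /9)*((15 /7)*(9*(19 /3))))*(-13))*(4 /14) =-98800 /49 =-2016.33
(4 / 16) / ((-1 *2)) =-1 / 8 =-0.12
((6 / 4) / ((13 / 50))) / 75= 1 / 13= 0.08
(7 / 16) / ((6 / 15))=35 / 32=1.09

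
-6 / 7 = -0.86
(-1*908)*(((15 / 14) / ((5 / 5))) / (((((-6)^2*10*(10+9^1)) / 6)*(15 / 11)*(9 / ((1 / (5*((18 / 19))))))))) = -2497 / 170100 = -0.01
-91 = -91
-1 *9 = -9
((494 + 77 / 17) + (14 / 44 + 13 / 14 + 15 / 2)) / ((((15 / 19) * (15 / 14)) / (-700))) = -78502452 / 187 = -419799.21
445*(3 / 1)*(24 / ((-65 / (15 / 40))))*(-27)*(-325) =-1622025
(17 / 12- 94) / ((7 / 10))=-5555 / 42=-132.26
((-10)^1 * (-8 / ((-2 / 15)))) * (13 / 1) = -7800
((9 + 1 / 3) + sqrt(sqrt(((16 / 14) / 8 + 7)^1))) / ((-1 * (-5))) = 2^(1 / 4) * sqrt(5) * 7^(3 / 4) / 35 + 28 / 15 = 2.19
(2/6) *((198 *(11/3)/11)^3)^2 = 27551316672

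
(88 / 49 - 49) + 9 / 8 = -18063 / 392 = -46.08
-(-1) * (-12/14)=-6/7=-0.86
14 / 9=1.56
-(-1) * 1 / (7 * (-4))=-0.04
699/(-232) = -699/232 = -3.01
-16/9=-1.78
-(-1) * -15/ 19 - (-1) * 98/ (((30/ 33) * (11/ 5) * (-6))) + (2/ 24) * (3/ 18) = -12233/ 1368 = -8.94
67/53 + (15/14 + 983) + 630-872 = 551555/742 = 743.34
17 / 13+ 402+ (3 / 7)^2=257024 / 637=403.49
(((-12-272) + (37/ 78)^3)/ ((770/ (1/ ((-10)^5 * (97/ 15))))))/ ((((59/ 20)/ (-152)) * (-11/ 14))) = 46540367/ 1244769669000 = 0.00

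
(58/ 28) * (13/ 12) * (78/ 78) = 2.24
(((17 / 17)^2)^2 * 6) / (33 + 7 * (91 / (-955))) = 2865 / 15439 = 0.19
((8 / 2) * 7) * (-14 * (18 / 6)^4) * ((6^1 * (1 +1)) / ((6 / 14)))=-889056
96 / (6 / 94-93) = -94 / 91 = -1.03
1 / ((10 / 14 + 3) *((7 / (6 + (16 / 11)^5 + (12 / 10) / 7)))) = 0.49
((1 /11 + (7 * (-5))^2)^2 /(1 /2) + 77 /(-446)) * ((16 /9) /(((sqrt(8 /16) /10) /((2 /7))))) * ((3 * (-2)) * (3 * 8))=-414693090496000 * sqrt(2) /188881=-3104942227.13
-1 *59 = -59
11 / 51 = 0.22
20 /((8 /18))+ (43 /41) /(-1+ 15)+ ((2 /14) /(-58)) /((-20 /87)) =517583 /11480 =45.09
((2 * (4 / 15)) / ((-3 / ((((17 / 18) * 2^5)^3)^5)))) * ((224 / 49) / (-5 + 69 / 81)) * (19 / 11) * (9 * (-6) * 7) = -2006490647551755593143321465141847916544 / 978618343906665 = -2050330100641484759544518.00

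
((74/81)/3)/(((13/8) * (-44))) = -148/34749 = -0.00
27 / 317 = 0.09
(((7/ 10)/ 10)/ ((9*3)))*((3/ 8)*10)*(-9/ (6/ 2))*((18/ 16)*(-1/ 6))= 7/ 1280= 0.01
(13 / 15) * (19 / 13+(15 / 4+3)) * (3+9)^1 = 427 / 5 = 85.40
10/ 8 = 1.25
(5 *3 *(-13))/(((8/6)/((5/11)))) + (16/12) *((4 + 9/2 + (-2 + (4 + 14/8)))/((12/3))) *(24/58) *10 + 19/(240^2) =-911009939/18374400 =-49.58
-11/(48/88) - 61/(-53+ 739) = -20843/1029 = -20.26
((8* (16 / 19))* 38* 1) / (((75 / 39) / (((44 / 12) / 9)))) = 36608 / 675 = 54.23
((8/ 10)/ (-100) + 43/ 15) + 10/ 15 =1322/ 375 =3.53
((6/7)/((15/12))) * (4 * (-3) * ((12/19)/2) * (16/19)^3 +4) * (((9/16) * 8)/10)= 12224088/22806175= 0.54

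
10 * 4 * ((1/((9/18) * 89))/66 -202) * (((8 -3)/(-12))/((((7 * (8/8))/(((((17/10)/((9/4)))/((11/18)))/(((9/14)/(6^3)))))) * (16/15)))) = 2017128200/10769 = 187308.78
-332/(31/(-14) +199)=-4648/2755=-1.69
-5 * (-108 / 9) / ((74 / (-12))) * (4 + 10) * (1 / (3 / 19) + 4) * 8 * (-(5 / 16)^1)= 130200 / 37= 3518.92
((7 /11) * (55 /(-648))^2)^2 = 3705625 /176319369216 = 0.00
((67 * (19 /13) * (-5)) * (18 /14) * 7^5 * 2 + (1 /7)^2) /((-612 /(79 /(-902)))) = -1064844627443 /351639288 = -3028.23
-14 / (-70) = 1 / 5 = 0.20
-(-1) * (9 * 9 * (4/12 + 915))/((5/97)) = 7191774/5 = 1438354.80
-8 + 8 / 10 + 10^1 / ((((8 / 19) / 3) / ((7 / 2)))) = 9687 / 40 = 242.18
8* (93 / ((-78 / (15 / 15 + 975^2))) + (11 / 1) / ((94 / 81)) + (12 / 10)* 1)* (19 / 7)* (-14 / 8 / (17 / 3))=394738974291 / 51935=7600634.91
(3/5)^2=9/25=0.36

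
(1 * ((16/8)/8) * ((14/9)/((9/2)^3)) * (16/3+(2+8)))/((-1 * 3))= -1288/59049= -0.02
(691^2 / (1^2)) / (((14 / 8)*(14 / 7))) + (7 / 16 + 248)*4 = 137416.89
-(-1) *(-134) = -134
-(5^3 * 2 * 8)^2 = -4000000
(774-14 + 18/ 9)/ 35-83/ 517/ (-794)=312802381/ 14367430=21.77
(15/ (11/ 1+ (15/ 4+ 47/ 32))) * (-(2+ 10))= -1920/ 173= -11.10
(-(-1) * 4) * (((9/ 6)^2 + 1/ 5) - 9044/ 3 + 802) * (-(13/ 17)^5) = 49238278609/ 21297855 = 2311.89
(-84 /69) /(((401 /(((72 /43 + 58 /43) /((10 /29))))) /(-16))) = 168896 /396589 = 0.43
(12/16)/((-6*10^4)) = -1/80000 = -0.00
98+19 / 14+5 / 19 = 26499 / 266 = 99.62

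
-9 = -9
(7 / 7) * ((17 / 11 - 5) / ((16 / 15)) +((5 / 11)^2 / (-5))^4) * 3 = -16661516205 / 1714871048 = -9.72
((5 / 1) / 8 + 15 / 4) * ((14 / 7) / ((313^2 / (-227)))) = -7945 / 391876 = -0.02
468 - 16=452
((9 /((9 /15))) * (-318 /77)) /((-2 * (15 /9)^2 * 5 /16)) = 68688 /1925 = 35.68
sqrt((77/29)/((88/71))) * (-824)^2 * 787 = 133588528 * sqrt(28826)/29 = 782101930.13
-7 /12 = -0.58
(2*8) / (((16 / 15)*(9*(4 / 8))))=10 / 3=3.33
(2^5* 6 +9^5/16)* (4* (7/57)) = 144949/76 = 1907.22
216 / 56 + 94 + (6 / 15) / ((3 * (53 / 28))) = 544967 / 5565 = 97.93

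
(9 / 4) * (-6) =-27 / 2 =-13.50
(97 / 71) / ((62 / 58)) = 2813 / 2201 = 1.28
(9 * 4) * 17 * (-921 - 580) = -918612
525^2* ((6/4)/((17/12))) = 4961250/17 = 291838.24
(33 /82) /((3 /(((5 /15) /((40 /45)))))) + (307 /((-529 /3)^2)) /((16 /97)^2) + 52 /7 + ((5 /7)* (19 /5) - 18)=-153051161915 /20560477952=-7.44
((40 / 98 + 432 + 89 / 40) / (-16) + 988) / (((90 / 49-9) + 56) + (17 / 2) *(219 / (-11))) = -331449789 / 41529920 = -7.98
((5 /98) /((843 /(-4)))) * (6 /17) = -20 /234073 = -0.00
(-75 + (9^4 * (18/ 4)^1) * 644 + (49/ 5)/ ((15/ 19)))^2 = 2033557727733166336/ 5625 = 361521373819229.57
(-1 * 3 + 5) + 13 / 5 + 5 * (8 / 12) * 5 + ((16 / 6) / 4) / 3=967 / 45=21.49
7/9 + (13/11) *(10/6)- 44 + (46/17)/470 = -16313303/395505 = -41.25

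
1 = 1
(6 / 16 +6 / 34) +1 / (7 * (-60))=7841 / 14280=0.55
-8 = -8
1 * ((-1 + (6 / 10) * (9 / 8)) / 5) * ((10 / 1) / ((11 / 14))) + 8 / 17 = -667 / 1870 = -0.36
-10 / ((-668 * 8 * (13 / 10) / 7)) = 175 / 17368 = 0.01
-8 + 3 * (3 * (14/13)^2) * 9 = 14524/169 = 85.94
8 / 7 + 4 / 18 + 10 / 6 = 191 / 63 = 3.03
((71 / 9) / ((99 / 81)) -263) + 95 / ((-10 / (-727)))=146299 / 22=6649.95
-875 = -875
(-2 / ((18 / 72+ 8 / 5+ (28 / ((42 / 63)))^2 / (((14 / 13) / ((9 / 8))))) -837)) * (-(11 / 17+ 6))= 565 / 42823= 0.01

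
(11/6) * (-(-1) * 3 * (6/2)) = 33/2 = 16.50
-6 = -6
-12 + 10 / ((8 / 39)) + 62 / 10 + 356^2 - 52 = 2534539 / 20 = 126726.95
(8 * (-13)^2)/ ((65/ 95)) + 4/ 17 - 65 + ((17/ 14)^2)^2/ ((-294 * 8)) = 2935704430255/ 1536025344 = 1911.23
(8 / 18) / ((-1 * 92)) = -1 / 207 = -0.00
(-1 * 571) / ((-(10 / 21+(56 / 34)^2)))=3465399 / 19354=179.05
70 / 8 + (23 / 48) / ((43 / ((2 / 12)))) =108383 / 12384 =8.75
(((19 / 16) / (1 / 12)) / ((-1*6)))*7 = -133 / 8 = -16.62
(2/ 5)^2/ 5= 4/ 125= 0.03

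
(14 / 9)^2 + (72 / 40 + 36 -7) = 33.22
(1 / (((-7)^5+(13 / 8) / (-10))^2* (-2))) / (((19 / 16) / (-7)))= 358400 / 34349654494251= 0.00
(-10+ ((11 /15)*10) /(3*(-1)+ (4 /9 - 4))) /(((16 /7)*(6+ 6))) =-287 /708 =-0.41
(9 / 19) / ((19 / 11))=99 / 361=0.27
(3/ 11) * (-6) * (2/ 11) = -36/ 121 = -0.30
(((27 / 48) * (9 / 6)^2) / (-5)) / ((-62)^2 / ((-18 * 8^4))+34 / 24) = -23328 / 125755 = -0.19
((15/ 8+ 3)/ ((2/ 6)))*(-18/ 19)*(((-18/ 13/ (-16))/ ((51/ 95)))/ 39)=-405/ 7072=-0.06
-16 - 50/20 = -37/2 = -18.50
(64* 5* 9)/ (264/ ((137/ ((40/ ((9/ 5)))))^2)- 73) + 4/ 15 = -21758266804/ 502105485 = -43.33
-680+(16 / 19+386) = -5570 / 19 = -293.16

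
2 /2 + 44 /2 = 23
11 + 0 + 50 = 61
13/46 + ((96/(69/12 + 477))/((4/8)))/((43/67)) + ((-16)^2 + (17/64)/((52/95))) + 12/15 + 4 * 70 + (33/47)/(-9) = 2411136075066353/4480752956160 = 538.11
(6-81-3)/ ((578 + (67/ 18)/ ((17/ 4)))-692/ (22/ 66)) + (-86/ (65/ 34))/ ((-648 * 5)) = 1530323/ 23192325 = 0.07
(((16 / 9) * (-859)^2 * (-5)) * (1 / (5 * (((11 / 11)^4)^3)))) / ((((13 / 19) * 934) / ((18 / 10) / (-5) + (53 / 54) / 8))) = 35932591057 / 73762650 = 487.14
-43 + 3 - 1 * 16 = -56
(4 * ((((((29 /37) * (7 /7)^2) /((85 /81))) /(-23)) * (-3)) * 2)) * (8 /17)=451008 /1229695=0.37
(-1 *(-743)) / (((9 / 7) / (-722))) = -3755122 / 9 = -417235.78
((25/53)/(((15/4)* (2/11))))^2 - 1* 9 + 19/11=-6.79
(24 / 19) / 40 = 3 / 95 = 0.03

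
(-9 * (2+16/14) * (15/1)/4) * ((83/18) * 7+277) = -918555/28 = -32805.54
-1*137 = -137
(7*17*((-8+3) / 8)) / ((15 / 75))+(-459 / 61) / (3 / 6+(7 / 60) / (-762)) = -4315132015 / 11152264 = -386.93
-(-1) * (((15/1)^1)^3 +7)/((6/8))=13528/3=4509.33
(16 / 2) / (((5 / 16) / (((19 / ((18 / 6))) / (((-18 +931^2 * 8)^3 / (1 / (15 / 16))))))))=4864 / 9376854904144410271875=0.00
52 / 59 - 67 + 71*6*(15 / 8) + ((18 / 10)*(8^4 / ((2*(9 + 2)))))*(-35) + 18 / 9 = -28542561 / 2596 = -10994.82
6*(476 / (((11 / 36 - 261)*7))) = -14688 / 9385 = -1.57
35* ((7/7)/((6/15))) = 175/2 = 87.50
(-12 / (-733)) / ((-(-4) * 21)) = 1 / 5131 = 0.00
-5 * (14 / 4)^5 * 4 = -84035 / 8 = -10504.38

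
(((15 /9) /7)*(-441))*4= -420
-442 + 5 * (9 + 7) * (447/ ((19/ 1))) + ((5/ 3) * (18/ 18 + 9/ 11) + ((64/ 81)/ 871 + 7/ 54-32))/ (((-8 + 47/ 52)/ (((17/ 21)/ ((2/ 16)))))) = 12888773227546/ 8789249007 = 1466.42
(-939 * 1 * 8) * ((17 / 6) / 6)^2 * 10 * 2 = -904570 / 27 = -33502.59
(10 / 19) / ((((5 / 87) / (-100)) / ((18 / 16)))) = -19575 / 19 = -1030.26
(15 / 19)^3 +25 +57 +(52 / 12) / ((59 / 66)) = 35344641 / 404681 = 87.34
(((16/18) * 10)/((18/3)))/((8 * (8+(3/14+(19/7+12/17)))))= 1190/74763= 0.02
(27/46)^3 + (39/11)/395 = 89318739/422924920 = 0.21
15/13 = 1.15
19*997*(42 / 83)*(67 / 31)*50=2665280100 / 2573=1035864.79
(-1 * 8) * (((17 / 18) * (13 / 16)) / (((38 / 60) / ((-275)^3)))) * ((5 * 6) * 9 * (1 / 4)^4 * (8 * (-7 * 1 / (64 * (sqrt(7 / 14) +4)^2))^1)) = -238882784765625 / 18697216 +7238872265625 * sqrt(2) / 2337152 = -8396132.03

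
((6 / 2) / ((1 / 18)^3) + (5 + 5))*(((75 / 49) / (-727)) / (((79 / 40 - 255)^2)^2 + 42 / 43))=-144529536000000 / 16072840908138266088109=-0.00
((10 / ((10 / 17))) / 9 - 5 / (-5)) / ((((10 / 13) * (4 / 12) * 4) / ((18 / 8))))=507 / 80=6.34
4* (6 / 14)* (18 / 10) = 108 / 35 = 3.09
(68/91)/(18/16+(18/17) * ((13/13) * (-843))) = -9248/11032749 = -0.00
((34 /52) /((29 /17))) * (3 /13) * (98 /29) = 42483 /142129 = 0.30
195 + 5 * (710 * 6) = 21495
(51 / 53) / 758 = 51 / 40174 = 0.00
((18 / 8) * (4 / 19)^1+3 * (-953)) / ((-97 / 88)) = 2593.30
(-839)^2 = 703921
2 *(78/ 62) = 2.52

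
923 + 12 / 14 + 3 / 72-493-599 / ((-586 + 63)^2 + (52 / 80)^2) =7920387116879 / 18381177192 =430.90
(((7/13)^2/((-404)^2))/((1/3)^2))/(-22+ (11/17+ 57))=2499/5571867808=0.00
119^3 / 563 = 1685159 / 563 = 2993.18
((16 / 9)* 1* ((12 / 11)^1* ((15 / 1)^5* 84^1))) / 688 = 85050000 / 473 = 179809.73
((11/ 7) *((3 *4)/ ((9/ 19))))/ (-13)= -836/ 273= -3.06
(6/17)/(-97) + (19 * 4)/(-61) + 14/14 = -25101/100589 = -0.25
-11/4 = -2.75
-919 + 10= -909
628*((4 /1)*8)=20096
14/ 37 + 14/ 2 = 273/ 37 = 7.38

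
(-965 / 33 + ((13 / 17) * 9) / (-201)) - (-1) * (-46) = -2829424 / 37587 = -75.28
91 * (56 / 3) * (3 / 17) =5096 / 17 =299.76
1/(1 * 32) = 1/32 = 0.03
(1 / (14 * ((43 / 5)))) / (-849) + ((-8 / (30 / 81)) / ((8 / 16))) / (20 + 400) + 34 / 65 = 69799759 / 166106850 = 0.42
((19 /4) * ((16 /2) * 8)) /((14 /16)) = 2432 /7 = 347.43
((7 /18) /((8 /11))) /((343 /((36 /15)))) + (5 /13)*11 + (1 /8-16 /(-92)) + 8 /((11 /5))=157998133 /19339320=8.17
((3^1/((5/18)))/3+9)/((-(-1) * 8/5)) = 63/8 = 7.88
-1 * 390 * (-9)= 3510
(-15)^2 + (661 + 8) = 894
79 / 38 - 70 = -2581 / 38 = -67.92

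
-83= -83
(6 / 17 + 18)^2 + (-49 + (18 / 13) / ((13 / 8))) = 14099543 / 48841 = 288.68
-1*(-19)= 19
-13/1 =-13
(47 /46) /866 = 47 /39836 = 0.00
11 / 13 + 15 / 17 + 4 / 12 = 1367 / 663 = 2.06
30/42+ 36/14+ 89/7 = 16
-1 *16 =-16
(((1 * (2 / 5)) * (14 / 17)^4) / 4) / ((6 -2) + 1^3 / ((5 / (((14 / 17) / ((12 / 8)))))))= 7203 / 643603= 0.01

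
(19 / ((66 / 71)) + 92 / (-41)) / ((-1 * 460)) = -49237 / 1244760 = -0.04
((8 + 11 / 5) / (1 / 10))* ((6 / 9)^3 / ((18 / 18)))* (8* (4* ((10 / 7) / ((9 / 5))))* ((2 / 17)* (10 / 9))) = 512000 / 5103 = 100.33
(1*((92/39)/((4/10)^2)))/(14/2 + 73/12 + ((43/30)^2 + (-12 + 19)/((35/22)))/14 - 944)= -2415000/152408633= -0.02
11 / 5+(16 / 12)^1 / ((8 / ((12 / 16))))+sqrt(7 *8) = 9.81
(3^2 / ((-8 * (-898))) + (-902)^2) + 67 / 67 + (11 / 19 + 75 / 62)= 3442676244125 / 4231376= 813606.79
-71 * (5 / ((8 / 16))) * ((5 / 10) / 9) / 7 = -355 / 63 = -5.63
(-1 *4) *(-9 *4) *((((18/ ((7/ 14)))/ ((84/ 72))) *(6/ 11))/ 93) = 62208/ 2387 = 26.06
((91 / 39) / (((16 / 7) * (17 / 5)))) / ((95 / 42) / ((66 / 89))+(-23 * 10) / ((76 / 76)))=-0.00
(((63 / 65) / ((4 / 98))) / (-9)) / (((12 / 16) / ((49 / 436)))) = -16807 / 42510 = -0.40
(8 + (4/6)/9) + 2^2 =326/27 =12.07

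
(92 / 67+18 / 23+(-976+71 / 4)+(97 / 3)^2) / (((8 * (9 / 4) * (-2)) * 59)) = -4956791 / 117831024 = -0.04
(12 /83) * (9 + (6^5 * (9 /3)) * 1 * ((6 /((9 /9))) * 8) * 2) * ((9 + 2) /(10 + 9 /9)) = 26873964 /83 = 323782.70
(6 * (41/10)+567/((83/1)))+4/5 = 13376/415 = 32.23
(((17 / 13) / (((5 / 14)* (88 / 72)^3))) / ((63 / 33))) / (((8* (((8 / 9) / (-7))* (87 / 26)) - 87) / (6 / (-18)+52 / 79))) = -404838 / 107230255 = -0.00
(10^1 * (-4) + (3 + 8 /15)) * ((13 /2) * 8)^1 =-28444 /15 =-1896.27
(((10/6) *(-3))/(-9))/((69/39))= 0.31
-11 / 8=-1.38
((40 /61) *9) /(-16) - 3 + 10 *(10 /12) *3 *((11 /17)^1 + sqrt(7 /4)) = 26563 /2074 + 25 *sqrt(7) /2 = 45.88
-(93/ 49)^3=-804357/ 117649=-6.84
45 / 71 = 0.63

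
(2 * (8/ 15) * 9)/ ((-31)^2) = 48/ 4805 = 0.01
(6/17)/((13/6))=36/221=0.16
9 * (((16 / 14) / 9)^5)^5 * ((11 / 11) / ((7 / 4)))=151115727451828646838272 / 748805915988239522747489979989694308420426289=0.00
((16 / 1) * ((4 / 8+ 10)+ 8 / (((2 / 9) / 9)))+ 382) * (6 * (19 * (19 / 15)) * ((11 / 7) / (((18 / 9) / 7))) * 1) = 22769714 / 5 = 4553942.80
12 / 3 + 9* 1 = 13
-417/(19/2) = -834/19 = -43.89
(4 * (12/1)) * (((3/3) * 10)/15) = 32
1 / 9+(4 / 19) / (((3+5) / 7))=101 / 342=0.30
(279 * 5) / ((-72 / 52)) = -2015 / 2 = -1007.50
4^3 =64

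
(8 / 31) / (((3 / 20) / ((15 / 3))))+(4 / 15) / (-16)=5323 / 620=8.59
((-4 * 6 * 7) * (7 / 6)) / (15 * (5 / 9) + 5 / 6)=-1176 / 55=-21.38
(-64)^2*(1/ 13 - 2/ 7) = -77824/ 91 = -855.21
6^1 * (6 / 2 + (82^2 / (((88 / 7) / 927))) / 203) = 4680603 / 319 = 14672.74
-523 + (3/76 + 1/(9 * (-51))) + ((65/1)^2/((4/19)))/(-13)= -36047603/17442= -2066.71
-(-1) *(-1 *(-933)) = 933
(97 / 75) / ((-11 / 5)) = -97 / 165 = -0.59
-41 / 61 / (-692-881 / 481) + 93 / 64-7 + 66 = 78765253741 / 1302893632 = 60.45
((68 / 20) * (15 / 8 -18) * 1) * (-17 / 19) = 37281 / 760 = 49.05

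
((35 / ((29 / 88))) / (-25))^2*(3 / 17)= 3.18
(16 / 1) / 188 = 4 / 47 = 0.09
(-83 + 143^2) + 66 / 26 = 264791 / 13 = 20368.54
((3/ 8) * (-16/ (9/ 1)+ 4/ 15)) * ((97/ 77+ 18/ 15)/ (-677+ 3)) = 16099/ 7784700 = 0.00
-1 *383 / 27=-383 / 27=-14.19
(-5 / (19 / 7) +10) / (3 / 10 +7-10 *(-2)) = 1550 / 5187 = 0.30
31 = 31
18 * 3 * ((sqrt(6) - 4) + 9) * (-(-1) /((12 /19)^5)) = 2476099 * sqrt(6) /4608 + 12380495 /4608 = 4002.97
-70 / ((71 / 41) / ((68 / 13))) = -195160 / 923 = -211.44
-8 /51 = -0.16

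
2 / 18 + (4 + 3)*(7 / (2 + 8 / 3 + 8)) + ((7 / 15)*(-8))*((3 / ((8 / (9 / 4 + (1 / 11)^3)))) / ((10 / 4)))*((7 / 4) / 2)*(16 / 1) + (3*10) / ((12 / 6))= 1.33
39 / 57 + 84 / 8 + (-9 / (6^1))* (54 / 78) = 2506 / 247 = 10.15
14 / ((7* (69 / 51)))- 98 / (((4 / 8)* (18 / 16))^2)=-574270 / 1863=-308.25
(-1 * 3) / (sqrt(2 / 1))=-3 * sqrt(2) / 2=-2.12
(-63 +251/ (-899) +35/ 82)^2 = 21467941489201/ 5434343524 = 3950.42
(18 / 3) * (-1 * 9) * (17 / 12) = -153 / 2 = -76.50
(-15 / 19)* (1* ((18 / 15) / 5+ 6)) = -468 / 95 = -4.93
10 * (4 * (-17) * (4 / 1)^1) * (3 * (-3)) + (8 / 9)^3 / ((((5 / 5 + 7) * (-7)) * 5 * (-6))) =1873821632 / 76545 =24480.00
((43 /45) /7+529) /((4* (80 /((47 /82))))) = 3916933 /4132800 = 0.95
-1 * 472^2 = -222784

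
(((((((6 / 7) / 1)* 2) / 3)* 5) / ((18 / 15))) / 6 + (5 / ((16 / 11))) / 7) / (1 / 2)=895 / 504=1.78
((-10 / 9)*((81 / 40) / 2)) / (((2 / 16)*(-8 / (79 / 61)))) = 1.46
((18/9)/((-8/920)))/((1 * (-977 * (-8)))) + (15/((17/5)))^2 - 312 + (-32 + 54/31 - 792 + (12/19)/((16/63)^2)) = -11761493796515/10643578688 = -1105.03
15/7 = 2.14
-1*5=-5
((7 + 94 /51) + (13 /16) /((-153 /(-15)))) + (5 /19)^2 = 882947 /98192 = 8.99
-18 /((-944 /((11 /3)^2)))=121 /472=0.26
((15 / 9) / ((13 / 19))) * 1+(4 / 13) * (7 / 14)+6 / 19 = 2.91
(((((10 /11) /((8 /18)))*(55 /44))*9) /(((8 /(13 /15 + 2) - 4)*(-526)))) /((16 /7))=609525 /38511616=0.02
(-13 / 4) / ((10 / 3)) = -39 / 40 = -0.98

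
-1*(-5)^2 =-25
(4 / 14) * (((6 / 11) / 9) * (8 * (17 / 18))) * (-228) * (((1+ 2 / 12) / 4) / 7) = -2584 / 2079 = -1.24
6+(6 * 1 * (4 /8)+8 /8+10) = 20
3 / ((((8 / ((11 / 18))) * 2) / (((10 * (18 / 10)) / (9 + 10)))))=33 / 304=0.11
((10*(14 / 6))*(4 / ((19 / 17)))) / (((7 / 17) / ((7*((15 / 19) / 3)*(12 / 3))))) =1618400 / 1083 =1494.37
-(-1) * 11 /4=11 /4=2.75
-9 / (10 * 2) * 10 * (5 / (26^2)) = -45 / 1352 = -0.03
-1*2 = -2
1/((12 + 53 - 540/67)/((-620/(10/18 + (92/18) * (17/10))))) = -1.18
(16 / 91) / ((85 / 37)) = 592 / 7735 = 0.08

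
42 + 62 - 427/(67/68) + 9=-21465/67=-320.37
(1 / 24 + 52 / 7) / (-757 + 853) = 1255 / 16128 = 0.08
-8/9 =-0.89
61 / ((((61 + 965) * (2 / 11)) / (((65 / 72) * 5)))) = 218075 / 147744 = 1.48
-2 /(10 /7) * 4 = -28 /5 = -5.60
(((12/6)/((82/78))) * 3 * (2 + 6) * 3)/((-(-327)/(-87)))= -36.44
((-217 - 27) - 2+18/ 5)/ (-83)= 1212/ 415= 2.92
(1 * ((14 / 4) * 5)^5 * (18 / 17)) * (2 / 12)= 157565625 / 544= 289642.69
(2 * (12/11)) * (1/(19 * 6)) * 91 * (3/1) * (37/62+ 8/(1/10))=143598/341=421.11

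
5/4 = 1.25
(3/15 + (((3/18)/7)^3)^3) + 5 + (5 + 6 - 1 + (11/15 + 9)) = 50698365853234181/2033356919247360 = 24.93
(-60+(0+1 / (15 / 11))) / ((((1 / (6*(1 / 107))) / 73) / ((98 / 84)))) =-454279 / 1605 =-283.04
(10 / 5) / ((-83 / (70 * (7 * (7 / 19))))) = -6860 / 1577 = -4.35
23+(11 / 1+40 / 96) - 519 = -5815 / 12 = -484.58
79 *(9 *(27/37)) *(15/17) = 287955/629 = 457.80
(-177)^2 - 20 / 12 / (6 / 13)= 563857 / 18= 31325.39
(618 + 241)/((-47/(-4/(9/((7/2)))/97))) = 0.29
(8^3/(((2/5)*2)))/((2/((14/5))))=896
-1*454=-454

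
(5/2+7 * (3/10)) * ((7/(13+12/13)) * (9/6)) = 6279/1810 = 3.47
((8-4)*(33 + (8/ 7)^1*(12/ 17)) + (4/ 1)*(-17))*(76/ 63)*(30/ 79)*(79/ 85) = 1216000/ 42483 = 28.62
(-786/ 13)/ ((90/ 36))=-1572/ 65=-24.18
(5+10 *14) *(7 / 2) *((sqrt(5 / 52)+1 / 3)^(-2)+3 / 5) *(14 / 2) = 6586683 / 2 - 407160 *sqrt(65) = 10712.64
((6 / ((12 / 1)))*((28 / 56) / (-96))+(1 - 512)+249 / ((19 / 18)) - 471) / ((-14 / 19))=5443603 / 5376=1012.57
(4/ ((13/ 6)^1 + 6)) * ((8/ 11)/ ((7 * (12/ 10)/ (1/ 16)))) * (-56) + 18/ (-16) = -5491/ 4312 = -1.27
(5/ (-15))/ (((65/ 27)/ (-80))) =144/ 13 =11.08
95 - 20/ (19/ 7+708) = 94497/ 995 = 94.97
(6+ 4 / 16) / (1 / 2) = 25 / 2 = 12.50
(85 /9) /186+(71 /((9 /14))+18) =215101 /1674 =128.50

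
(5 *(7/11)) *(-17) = -595/11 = -54.09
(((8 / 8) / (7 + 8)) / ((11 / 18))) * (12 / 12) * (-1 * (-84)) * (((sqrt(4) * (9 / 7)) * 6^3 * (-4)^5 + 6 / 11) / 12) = -52553268 / 121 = -434324.53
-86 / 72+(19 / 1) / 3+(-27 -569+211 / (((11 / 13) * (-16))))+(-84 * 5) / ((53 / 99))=-116775103 / 83952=-1390.97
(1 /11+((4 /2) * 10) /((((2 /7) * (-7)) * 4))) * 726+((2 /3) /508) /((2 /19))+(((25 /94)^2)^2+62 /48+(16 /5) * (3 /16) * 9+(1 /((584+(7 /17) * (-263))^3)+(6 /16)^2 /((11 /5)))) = -2010040791671797436426679747 /1153719267378021766262720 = -1742.23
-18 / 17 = -1.06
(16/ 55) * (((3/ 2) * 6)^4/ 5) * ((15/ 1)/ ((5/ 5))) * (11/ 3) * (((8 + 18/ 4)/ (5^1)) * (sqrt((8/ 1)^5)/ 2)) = 3359232 * sqrt(2) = 4750671.45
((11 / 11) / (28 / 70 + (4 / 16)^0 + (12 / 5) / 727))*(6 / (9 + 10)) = 21810 / 96919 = 0.23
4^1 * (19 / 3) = 76 / 3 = 25.33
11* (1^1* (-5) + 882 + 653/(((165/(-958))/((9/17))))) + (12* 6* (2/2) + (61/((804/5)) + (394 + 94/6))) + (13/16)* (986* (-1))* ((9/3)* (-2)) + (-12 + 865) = -107469542/17085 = -6290.29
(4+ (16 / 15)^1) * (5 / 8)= 19 / 6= 3.17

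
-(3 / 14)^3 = -27 / 2744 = -0.01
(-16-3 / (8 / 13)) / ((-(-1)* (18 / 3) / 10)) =-835 / 24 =-34.79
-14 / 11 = -1.27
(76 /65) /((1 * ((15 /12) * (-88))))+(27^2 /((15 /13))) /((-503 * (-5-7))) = 676439 /7192900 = 0.09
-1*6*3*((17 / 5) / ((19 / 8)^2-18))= 19584 / 3955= 4.95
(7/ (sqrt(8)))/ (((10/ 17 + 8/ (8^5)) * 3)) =121856 * sqrt(2)/ 122931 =1.40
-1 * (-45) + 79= 124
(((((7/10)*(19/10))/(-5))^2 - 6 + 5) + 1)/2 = 17689/500000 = 0.04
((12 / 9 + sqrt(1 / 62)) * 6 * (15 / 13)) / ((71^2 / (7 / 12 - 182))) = -21770 / 65533 - 32655 * sqrt(62) / 8126092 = -0.36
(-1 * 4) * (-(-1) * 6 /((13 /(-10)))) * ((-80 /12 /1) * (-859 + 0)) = 1374400 /13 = 105723.08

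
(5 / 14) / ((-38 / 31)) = -155 / 532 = -0.29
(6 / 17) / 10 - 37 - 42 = -6712 / 85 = -78.96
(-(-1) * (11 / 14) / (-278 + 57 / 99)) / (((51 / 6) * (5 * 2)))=-363 / 10894450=-0.00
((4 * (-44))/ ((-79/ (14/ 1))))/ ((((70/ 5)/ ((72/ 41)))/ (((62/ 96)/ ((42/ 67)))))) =91388/ 22673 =4.03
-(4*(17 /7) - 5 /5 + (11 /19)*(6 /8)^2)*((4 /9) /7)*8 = -38474 /8379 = -4.59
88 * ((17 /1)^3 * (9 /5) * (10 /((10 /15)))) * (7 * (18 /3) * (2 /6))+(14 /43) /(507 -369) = 484885036951 /2967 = 163426032.00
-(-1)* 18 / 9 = 2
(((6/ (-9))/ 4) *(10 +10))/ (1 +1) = -5/ 3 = -1.67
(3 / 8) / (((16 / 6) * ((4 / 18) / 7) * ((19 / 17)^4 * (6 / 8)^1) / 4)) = 15785469 / 1042568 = 15.14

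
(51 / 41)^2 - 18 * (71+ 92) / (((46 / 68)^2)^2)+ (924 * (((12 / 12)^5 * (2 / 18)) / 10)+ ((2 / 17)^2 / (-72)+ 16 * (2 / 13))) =-2226304059224955107 / 159060653351730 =-13996.57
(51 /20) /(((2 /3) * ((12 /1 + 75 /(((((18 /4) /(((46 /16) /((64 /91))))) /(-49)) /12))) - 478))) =-408 /4322915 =-0.00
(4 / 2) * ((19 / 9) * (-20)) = -760 / 9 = -84.44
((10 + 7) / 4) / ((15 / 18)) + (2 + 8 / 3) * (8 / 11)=2803 / 330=8.49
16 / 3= 5.33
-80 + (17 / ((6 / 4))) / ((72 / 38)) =-3997 / 54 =-74.02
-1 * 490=-490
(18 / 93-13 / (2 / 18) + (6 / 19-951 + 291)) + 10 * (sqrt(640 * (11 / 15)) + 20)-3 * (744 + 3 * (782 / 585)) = -107983663 / 38285 + 80 * sqrt(66) / 3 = -2603.88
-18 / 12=-3 / 2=-1.50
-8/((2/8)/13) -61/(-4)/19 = -31555/76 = -415.20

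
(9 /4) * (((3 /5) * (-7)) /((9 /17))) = -357 /20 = -17.85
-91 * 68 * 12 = -74256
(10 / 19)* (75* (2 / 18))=250 / 57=4.39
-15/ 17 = -0.88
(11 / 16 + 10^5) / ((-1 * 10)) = -10000.07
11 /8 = 1.38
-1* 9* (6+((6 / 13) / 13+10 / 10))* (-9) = 96309 / 169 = 569.88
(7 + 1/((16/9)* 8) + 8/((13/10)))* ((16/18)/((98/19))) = 46455/20384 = 2.28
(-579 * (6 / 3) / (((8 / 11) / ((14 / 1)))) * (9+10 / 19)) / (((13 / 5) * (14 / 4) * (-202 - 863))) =21.91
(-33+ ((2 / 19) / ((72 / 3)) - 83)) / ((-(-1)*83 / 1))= -26447 / 18924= -1.40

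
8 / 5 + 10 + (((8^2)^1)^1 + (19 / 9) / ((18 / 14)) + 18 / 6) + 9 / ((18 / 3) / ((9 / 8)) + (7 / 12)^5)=44581412318 / 544283955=81.91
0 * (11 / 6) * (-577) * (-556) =0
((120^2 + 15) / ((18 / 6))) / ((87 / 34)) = 163370 / 87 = 1877.82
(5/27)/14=5/378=0.01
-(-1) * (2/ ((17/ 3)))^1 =6/ 17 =0.35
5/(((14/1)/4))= 10/7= 1.43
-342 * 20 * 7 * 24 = -1149120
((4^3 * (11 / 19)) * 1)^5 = 172927194497024 / 2476099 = 69838562.39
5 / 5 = 1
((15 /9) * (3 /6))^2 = 25 /36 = 0.69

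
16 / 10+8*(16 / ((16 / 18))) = 728 / 5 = 145.60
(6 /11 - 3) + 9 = 72 /11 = 6.55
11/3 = 3.67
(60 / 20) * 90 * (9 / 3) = 810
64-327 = -263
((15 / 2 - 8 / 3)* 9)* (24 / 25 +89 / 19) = 233247 / 950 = 245.52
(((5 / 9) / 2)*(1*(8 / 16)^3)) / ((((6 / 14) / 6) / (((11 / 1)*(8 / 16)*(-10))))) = -1925 / 72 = -26.74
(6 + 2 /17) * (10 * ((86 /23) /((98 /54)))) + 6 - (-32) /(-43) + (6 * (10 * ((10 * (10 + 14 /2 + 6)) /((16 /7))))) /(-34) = -152487479 /3295348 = -46.27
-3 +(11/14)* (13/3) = 17/42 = 0.40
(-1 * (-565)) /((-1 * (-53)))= 565 /53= 10.66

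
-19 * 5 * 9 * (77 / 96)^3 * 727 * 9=-94591354935 / 32768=-2886699.06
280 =280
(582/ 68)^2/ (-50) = -1.47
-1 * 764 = -764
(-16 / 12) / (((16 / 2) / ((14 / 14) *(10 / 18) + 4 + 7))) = -52 / 27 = -1.93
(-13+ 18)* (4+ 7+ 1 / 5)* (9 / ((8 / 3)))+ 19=208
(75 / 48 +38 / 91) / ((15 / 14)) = 961 / 520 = 1.85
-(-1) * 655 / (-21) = -31.19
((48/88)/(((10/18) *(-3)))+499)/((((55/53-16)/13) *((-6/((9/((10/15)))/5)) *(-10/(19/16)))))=-23.15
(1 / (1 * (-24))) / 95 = -1 / 2280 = -0.00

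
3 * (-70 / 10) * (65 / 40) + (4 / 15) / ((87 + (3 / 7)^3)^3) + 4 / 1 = -3010071040396883 / 99919371975120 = -30.12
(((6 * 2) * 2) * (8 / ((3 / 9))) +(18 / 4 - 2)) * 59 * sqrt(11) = 68263 * sqrt(11) / 2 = 113201.38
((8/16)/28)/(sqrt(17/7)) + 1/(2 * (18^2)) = 1/648 + sqrt(119)/952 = 0.01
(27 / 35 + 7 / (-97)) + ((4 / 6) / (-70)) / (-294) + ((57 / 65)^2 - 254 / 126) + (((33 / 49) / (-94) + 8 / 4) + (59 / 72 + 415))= 198488141060011 / 475688795400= 417.26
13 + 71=84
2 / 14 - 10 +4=-41 / 7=-5.86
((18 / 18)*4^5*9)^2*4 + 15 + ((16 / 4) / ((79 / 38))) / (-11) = 295232877139 / 869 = 339738638.83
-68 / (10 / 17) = -578 / 5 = -115.60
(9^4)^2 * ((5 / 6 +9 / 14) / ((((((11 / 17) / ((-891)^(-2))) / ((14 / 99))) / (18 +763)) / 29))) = 396209.77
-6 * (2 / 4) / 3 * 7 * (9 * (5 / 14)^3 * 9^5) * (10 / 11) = -332150625 / 2156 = -154058.73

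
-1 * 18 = -18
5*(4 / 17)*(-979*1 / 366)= -9790 / 3111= -3.15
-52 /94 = -26 /47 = -0.55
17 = 17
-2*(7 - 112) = 210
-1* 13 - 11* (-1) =-2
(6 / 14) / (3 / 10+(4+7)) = 30 / 791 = 0.04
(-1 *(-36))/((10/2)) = 36/5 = 7.20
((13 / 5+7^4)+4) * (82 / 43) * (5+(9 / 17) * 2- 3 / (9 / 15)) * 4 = 71072352 / 3655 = 19445.24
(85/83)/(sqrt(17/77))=5 *sqrt(1309)/83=2.18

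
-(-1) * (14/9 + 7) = 8.56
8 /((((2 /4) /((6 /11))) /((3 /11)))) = 288 /121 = 2.38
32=32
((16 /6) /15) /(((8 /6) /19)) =38 /15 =2.53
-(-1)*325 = 325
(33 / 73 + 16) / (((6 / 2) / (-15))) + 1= -5932 / 73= -81.26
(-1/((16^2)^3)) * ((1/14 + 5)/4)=-71/939524096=-0.00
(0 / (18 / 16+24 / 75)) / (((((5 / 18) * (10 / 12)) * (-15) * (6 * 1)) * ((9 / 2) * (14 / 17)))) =0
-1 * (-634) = 634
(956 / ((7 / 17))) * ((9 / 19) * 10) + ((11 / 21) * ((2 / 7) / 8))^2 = 72244692859 / 6569136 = 10997.59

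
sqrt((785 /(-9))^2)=785 /9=87.22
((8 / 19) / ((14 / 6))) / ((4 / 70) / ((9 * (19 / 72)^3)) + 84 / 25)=18050 / 370651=0.05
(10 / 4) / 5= 1 / 2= 0.50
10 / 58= 5 / 29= 0.17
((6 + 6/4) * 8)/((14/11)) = 330/7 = 47.14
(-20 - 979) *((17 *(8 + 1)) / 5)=-152847 / 5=-30569.40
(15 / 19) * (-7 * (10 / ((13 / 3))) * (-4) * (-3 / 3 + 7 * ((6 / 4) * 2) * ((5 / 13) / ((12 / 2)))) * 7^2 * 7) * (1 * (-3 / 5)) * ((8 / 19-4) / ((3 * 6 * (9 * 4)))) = 1224510 / 61009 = 20.07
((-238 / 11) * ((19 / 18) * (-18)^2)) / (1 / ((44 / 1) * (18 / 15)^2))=-11721024 / 25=-468840.96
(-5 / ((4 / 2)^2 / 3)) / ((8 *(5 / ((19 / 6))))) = -19 / 64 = -0.30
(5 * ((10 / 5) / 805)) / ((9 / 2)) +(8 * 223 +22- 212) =2309710 / 1449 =1594.00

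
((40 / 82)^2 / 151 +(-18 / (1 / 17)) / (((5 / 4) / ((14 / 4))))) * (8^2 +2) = -71769060264 / 1269155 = -56548.70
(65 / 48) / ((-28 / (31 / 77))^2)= 62465 / 223120128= 0.00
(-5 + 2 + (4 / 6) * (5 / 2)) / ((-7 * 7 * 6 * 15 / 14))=4 / 945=0.00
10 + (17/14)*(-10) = -15/7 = -2.14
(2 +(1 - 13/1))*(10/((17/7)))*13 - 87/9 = -27793/51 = -544.96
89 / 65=1.37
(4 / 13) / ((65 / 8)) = 32 / 845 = 0.04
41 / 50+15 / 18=124 / 75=1.65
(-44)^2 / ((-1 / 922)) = -1784992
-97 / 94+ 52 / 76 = -621 / 1786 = -0.35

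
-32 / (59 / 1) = -32 / 59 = -0.54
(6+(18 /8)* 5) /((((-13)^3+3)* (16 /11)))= -759 /140416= -0.01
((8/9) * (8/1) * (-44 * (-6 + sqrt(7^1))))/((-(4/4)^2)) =-5632/3 + 2816 * sqrt(7)/9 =-1049.51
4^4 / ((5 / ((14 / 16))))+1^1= 229 / 5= 45.80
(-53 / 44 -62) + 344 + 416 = 30659 / 44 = 696.80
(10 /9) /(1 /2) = 2.22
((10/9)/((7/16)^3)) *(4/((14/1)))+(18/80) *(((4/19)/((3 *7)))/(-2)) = 31120339/8211420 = 3.79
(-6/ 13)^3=-216/ 2197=-0.10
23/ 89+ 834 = 74249/ 89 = 834.26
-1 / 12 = -0.08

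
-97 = -97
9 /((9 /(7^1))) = 7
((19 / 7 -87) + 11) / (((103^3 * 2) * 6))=-171 / 30596356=-0.00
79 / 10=7.90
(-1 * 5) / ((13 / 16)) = -80 / 13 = -6.15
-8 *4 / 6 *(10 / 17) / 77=-160 / 3927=-0.04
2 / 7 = 0.29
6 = 6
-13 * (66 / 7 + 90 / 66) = -10803 / 77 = -140.30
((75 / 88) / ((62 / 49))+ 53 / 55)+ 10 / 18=538367 / 245520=2.19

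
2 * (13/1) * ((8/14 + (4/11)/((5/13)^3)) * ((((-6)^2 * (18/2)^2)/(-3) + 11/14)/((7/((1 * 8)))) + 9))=-93998115952/471625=-199306.90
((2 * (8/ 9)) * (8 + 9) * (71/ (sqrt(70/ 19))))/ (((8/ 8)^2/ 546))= 251056 * sqrt(1330)/ 15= 610386.85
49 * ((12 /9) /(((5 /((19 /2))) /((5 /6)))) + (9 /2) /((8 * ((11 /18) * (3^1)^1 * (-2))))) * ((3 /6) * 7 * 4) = 1063643 /792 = 1342.98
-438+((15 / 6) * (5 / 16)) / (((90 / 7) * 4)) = -1009117 / 2304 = -437.98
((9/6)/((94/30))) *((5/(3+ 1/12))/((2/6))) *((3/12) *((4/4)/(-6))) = -675/6956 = -0.10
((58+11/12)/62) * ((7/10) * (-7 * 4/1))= -34643/1860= -18.63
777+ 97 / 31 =24184 / 31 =780.13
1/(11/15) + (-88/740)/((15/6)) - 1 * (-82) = 847741/10175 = 83.32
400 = 400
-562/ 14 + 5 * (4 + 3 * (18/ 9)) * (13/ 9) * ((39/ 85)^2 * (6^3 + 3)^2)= 1475103229/ 2023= 729166.20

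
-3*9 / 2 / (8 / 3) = -81 / 16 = -5.06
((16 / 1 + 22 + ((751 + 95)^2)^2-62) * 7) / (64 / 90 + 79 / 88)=14199553163759040 / 6371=2228779338213.63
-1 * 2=-2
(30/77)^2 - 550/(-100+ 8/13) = 21777575/3830134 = 5.69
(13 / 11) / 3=13 / 33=0.39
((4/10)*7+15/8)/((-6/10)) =-187/24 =-7.79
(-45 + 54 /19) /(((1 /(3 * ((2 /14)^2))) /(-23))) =55269 /931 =59.37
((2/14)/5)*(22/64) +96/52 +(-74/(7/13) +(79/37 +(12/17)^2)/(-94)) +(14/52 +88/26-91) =-17927452577/80411360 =-222.95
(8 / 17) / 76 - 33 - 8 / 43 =-460835 / 13889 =-33.18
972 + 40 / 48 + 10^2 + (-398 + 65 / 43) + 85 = 196427 / 258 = 761.34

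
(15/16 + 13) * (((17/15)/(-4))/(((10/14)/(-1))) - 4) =-241063/4800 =-50.22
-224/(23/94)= -915.48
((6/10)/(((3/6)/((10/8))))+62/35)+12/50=1229/350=3.51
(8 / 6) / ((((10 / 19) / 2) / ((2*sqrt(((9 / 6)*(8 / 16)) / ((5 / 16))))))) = 304*sqrt(15) / 75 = 15.70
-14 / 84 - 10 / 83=-143 / 498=-0.29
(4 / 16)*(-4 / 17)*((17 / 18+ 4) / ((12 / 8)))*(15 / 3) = -445 / 459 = -0.97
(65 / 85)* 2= 26 / 17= 1.53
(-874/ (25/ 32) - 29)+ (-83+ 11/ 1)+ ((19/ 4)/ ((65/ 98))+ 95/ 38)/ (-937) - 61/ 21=-1222.64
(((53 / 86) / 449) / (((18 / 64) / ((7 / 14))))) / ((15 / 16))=6784 / 2606445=0.00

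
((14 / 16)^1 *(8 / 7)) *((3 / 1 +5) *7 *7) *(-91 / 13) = -2744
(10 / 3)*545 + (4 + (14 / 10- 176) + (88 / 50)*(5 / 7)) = 172969 / 105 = 1647.32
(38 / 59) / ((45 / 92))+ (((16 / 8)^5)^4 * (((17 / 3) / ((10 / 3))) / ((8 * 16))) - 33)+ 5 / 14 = 516479897 / 37170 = 13895.07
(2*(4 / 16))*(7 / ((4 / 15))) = 105 / 8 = 13.12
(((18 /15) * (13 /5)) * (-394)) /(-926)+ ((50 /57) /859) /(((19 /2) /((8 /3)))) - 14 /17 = 276935662252 /549177576525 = 0.50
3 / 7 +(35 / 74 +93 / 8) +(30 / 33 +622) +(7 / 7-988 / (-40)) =75343017 / 113960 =661.14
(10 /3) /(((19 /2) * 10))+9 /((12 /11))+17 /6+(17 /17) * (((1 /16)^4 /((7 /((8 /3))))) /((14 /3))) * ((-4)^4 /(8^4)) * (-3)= 2713518023 /244056064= 11.12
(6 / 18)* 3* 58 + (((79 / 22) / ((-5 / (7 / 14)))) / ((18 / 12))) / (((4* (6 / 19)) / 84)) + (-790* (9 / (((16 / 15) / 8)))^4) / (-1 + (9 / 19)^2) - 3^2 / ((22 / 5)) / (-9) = 1562979609399251 / 73920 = 21144204672.61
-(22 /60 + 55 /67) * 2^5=-38192 /1005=-38.00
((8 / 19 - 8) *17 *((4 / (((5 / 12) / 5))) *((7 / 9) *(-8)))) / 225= 243712 / 1425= 171.03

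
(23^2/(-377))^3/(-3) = 0.92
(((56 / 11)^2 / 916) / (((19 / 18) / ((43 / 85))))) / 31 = 606816 / 1387251085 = 0.00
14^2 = 196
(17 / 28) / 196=17 / 5488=0.00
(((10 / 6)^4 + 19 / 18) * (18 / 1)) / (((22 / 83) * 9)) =117943 / 1782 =66.19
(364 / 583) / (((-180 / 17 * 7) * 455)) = -17 / 918225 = -0.00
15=15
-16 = -16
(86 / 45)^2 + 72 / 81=9196 / 2025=4.54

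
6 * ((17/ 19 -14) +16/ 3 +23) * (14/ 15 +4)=128464/ 285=450.75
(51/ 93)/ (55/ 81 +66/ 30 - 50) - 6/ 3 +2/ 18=-10119233/ 5324436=-1.90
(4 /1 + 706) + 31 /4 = 2871 /4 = 717.75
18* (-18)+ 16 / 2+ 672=356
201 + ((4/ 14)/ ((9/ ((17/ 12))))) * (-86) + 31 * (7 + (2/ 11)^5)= 12605810309/ 30438639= 414.14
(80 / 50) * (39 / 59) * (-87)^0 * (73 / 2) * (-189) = -2152332 / 295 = -7296.04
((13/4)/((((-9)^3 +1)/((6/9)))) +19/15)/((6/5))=2123/2016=1.05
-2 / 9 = -0.22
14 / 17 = 0.82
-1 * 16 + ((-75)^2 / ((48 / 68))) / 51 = 561 / 4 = 140.25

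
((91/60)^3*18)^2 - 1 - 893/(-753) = 142541902262291/36144000000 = 3943.72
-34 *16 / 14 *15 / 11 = -4080 / 77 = -52.99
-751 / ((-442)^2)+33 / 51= 125661 / 195364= 0.64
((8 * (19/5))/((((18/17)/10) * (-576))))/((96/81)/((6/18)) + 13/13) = -323/2952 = -0.11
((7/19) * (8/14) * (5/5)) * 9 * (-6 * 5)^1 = -1080/19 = -56.84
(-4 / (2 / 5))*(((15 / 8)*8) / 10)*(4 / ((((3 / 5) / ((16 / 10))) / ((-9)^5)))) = 9447840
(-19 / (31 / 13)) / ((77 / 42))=-1482 / 341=-4.35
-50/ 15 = -10/ 3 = -3.33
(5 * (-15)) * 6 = -450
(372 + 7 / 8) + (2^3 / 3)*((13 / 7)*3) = 21713 / 56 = 387.73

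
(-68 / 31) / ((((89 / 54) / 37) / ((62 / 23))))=-271728 / 2047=-132.74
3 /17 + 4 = 71 /17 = 4.18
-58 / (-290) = 1 / 5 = 0.20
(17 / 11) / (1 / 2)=34 / 11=3.09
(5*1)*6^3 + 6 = 1086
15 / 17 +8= 151 / 17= 8.88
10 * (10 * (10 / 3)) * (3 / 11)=1000 / 11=90.91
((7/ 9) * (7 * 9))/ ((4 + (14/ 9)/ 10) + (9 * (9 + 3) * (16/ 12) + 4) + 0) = 2205/ 6847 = 0.32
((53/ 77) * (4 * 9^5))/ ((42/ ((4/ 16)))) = 1043199/ 1078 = 967.72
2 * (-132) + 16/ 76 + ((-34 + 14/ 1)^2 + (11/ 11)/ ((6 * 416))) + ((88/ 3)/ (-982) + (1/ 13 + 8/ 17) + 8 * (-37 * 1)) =-21015766165/ 131949376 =-159.27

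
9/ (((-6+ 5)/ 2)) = -18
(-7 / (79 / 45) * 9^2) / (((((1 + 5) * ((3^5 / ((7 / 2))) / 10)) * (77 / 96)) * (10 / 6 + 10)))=-720 / 869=-0.83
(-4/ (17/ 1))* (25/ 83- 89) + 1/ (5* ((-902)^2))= 119795054371/ 5739976220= 20.87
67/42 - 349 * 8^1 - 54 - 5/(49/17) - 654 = -1029041/294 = -3500.14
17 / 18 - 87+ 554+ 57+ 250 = 13949 / 18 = 774.94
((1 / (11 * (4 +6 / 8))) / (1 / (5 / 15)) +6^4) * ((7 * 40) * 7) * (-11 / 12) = -398172040 / 171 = -2328491.46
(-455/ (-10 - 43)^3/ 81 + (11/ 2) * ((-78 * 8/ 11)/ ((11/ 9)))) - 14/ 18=-33964942652/ 132649407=-256.05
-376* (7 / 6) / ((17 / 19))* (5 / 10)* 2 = -25004 / 51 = -490.27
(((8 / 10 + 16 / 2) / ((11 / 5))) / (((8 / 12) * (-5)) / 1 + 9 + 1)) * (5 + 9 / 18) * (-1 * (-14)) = 231 / 5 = 46.20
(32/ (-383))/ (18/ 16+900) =-256/ 2761047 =-0.00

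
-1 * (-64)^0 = -1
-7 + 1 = -6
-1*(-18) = 18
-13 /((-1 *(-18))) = -13 /18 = -0.72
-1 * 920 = -920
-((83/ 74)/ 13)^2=-6889/ 925444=-0.01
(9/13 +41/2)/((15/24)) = 2204/65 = 33.91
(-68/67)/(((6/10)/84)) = -9520/67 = -142.09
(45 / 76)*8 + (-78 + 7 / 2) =-2651 / 38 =-69.76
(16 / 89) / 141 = 16 / 12549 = 0.00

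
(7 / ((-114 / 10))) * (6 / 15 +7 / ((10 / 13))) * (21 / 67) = -245 / 134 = -1.83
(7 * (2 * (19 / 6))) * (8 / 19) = 18.67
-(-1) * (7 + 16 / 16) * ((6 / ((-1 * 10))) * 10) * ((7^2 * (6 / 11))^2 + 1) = -4154736 / 121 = -34336.66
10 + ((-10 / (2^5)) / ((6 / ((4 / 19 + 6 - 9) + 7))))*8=8.25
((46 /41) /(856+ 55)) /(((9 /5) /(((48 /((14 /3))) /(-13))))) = -1840 /3398941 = -0.00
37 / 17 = 2.18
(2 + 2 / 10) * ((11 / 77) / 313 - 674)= -16244063 / 10955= -1482.80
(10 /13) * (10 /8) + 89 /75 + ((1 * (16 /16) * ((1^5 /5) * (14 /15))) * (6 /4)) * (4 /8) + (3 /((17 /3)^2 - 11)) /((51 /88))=797833 /314925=2.53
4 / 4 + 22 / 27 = 49 / 27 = 1.81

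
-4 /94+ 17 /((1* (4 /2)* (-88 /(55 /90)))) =-1375 /13536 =-0.10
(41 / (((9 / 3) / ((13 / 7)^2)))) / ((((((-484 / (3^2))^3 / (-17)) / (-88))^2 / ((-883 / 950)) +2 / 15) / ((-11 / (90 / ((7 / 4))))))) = 382836278008899 / 441553653378937232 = 0.00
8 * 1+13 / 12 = 109 / 12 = 9.08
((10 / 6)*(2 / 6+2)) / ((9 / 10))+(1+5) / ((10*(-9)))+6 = 4153 / 405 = 10.25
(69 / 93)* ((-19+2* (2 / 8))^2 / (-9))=-31487 / 1116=-28.21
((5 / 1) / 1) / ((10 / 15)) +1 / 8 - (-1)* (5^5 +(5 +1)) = 25109 / 8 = 3138.62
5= 5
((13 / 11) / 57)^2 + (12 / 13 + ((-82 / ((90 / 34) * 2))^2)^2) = 134021355292504918 / 2328552208125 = 57555.66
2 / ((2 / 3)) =3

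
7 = 7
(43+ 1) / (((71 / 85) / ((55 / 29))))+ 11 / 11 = 207759 / 2059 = 100.90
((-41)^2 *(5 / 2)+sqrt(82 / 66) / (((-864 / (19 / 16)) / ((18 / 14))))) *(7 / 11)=58835 / 22 - 19 *sqrt(1353) / 557568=2674.32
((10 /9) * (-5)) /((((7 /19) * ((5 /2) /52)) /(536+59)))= -1679600 /9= -186622.22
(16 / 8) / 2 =1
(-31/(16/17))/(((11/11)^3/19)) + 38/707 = -7078583/11312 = -625.76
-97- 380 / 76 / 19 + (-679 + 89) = -13058 / 19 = -687.26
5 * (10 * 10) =500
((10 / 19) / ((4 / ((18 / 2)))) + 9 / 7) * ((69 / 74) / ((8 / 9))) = 407997 / 157472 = 2.59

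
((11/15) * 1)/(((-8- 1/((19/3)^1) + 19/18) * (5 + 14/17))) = -0.02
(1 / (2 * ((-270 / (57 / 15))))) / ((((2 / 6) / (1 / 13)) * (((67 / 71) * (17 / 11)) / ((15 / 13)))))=-14839 / 11549460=-0.00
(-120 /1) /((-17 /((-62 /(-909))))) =2480 /5151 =0.48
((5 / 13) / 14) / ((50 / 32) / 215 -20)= -344 / 250341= -0.00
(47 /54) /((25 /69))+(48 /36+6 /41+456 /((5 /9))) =15215381 /18450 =824.68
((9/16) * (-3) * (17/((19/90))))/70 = -4131/2128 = -1.94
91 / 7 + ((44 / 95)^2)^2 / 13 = 13768903721 / 1058858125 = 13.00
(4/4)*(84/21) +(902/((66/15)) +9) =218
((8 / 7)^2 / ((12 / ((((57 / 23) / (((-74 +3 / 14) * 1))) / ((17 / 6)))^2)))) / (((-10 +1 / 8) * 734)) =-9980928 / 4729849405427137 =-0.00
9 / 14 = 0.64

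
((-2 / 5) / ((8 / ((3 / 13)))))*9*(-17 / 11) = 459 / 2860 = 0.16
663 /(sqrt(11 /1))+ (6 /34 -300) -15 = -5352 /17+ 663 * sqrt(11) /11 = -114.92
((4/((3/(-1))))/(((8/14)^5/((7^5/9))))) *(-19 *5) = 26835148655/6912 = 3882399.98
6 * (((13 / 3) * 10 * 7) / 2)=910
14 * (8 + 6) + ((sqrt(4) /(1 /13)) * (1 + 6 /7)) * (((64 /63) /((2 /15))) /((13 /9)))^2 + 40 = 541748 /343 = 1579.44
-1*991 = -991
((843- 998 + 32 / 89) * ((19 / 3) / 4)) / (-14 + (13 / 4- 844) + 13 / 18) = 784491 / 2736305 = 0.29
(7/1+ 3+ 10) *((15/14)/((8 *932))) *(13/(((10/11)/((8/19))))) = 2145/123956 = 0.02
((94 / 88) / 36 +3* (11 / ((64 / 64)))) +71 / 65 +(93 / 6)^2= 274.37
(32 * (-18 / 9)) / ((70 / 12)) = -384 / 35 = -10.97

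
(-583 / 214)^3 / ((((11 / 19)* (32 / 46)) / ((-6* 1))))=23616507387 / 78402752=301.22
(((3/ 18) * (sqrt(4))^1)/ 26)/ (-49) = -1/ 3822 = -0.00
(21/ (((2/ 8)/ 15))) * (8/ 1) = 10080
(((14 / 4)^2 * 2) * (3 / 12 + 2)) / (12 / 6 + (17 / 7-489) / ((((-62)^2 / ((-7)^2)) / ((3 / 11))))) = 178.72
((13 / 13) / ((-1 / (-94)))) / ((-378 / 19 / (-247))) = 220571 / 189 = 1167.04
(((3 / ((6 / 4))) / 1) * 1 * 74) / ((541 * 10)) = 74 / 2705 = 0.03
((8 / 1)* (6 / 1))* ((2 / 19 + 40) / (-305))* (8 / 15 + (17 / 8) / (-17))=-74676 / 28975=-2.58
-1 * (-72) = 72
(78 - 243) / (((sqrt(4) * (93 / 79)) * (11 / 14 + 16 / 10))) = -152075 / 5177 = -29.38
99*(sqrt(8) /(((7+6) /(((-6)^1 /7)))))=-1188*sqrt(2) /91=-18.46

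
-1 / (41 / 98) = -98 / 41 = -2.39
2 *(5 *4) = 40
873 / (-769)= -873 / 769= -1.14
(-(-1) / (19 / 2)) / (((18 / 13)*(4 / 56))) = 182 / 171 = 1.06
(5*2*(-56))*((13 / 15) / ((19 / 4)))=-5824 / 57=-102.18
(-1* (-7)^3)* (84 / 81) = 355.70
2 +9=11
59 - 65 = -6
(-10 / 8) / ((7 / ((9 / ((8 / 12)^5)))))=-10935 / 896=-12.20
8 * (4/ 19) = 32/ 19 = 1.68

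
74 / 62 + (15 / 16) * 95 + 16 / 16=91.26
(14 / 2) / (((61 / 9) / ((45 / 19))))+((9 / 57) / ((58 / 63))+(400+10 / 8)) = 403.87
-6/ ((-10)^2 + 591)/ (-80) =0.00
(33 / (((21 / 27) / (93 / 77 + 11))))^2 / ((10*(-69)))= -388.81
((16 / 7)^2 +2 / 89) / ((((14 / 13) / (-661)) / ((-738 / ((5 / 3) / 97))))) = 21113398666854 / 152635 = 138326063.27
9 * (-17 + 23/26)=-3771/26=-145.04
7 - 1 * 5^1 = 2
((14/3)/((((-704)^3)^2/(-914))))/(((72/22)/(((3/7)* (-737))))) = 30619/9055096730025984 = 0.00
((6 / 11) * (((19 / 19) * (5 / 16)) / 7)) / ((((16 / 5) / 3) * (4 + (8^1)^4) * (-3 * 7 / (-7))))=3 / 1616384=0.00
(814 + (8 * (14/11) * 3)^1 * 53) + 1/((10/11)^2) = 2677531/1100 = 2434.12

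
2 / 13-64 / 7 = -8.99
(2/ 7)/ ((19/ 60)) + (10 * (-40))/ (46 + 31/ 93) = -142920/ 18487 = -7.73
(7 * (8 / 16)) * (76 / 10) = 133 / 5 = 26.60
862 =862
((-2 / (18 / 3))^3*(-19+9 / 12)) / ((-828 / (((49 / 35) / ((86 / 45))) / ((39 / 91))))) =-3577 / 2563488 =-0.00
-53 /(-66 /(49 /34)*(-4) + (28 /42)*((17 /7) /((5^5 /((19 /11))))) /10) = -1339078125 /4628252261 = -0.29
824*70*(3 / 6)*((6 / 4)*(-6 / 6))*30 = -1297800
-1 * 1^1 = -1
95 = 95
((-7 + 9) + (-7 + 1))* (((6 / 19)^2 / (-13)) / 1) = 144 / 4693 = 0.03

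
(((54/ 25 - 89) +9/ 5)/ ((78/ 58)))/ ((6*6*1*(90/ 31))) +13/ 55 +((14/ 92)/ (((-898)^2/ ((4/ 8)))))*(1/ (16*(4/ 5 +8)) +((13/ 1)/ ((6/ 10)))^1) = -7603228177892591/ 20623995190656000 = -0.37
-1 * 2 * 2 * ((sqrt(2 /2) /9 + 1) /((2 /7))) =-140 /9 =-15.56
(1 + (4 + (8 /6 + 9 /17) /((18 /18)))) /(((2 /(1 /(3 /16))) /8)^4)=5872025600 /4131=1421453.79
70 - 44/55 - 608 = -2694/5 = -538.80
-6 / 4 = -3 / 2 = -1.50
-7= -7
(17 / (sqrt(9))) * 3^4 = 459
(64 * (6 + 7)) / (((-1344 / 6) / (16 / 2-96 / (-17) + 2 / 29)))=-25116 / 493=-50.95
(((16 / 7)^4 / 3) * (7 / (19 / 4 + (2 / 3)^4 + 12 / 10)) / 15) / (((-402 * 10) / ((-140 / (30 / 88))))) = 11534336 / 163476985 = 0.07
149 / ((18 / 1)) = 149 / 18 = 8.28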